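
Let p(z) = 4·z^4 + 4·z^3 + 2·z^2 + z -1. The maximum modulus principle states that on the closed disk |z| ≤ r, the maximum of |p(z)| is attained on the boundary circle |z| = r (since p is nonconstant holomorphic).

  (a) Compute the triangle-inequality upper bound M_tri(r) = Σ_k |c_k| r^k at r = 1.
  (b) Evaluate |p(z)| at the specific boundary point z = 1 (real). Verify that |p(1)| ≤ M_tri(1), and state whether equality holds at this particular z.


Coefficients: c_0 = -1, c_1 = 1, c_2 = 2, c_3 = 4, c_4 = 4. Radius r = 1.
Part (a). Triangle bound: M_tri(r) = Σ_k |c_k| r^k
  = |-1|·1^0 + |1|·1^1 + |2|·1^2 + |4|·1^3 + |4|·1^4
  = 1 + 1 + 2 + 4 + 4 = 12.
This bounds M(r) := max_{|z|=r} |p(z)| from above; equality holds iff all terms c_k z^k can be made to align in phase at a single z on |z|=r.
Part (b). At z = 1 (real, on the circle |z| = r):
  p(1) = (-1)·1^0 + (1)·1^1 + (2)·1^2 + (4)·1^3 + (4)·1^4 = 10.
  |p(1)| = 10.
Check: |p(1)| = 10 ≤ 12 = M_tri(1). ✓ Equality does not hold at z = 1 (the coefficients have mixed signs, so the terms do not all align in phase there).

M_tri(1) = 12; |p(1)| = 10; equality at z=1: no.


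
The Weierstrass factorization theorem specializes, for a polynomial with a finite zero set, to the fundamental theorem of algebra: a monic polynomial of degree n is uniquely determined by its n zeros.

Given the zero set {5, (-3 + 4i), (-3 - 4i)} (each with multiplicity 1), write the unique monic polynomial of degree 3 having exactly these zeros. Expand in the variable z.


The polynomial is p(z) = ∏_{α ∈ S} (z − α), where S = {5, (-3 + 4i), (-3 - 4i)}.
Expanding the product yields: p(z) = z^3 + z^2 -5·z -125.
Note conjugate pairs combine to real quadratics: (z − (-3+4i))(z − (-3−4i)) = z² + 6z + 25.
The resulting polynomial has degree 3 and real coefficients as required.

p(z) = z^3 + z^2 -5·z -125.


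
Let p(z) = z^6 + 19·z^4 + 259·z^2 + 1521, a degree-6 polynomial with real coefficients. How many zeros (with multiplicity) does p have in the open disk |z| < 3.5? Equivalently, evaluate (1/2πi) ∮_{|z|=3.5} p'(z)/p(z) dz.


The zeros of p are: (2 + 3i), (2 - 3i), (-2 + 3i), (-2 - 3i), (0 + 3i), (0 - 3i).
Their magnitudes are: 3.606, 3.606, 3.606, 3.606, 3, 3.
Zeros with |z| < R = 3.5: (0 + 3i), (0 - 3i).
Count = 2.
By the argument principle, (1/2πi) ∮_{|z|=R} p'(z)/p(z) dz equals exactly this count.

Number of zeros inside |z| < 3.5: 2.


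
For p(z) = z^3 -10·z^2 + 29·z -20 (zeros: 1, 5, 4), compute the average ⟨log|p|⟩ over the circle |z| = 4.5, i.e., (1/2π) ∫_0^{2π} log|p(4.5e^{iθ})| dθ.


Zeros: 1, 4, 5; r = 4.5.
Inside |z| < r: 1, 4. Outside (|z| ≥ r): 5.
p(0) = -20, so log|p(0)| = log(20) = 2.9957.
Apply Jensen: I(r) = log|p(0)| + Σ_k log(r/|z_k|), summed over zeros inside |z| < r.
  log(r/|z_k|) for z_k = 1: log(4.5/1) = 1.5041
  log(r/|z_k|) for z_k = 4: log(4.5/4) = 0.1178
  Outside zeros (5) contribute nothing to the Jensen sum.
Sum over inside zeros: 1.6219.
I(r) = log|p(0)| + (inside sum) = 2.9957 + 1.6219 = 4.6176.
Note: since some zeros are outside |z| ≤ r, the simplified n·log(r) form does NOT apply — only the inside zeros contribute.

I(r) ≈ 4.6176.


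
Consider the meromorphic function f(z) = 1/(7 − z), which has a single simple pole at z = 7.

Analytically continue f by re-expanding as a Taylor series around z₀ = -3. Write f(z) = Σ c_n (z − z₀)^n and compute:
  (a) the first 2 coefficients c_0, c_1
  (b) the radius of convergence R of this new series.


Let w = z − z₀, so z = z₀ + w.
Then 7 − z = 7 − (z₀ + w) = (7 − z₀) − w = 10 − w.
f(z) = 1/(10 − w) = (1/(10)) · 1/(1 − w/(10)) = Σ_{n≥0} w^n / (10)^(n+1).
So c_n = 1/(10)^(n+1):
  c_0 = 1/(10)^1 = 1/10.
  c_1 = 1/(10)^2 = 1/100.
The series is valid for |w/d| < 1, i.e. |z − z₀| < |d|.
Radius of convergence: R = |7 − z₀| = |10| = 10 (distance from z₀ to the singularity z = 7).

c_0 = 1/10, c_1 = 1/100; R = 10.


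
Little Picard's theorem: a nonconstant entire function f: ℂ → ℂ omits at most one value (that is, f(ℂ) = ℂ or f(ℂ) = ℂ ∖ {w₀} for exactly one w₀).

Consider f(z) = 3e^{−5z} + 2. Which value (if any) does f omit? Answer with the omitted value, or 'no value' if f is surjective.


Little Picard bounds the complement of f(ℂ) to at most one point.
e^{−5z} is never zero on ℂ, so 3·e^{−5z} takes every value in ℂ ∖ {0}. Adding 2 shifts the range to ℂ ∖ {2}. Thus f omits exactly the value 2.

Omitted value: 2.


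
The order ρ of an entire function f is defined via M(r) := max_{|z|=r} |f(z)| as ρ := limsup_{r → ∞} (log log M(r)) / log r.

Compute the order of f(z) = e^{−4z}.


|e^{−4z}| = e^{Re(-4·z) + 0} ≤ e^{4|z|^1 + 0} = e^{4r^1 + 0} on |z| = r, so ρ ≤ 1. Choosing z on |z|=r so that -4·z is real positive (always possible by picking arg z appropriately) gives |f(z)| = e^{4r^1 + 0}, matching the bound. The additive constant 0 does not affect log log M(r) ~ 1·log r. Hence ρ = 1.
Therefore ρ = 1.

Order ρ = 1.


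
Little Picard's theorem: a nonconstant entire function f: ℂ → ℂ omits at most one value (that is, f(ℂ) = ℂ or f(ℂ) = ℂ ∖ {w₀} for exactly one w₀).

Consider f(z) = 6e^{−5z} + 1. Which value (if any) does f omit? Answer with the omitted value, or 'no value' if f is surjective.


Little Picard bounds the complement of f(ℂ) to at most one point.
e^{−5z} is never zero on ℂ, so 6·e^{−5z} takes every value in ℂ ∖ {0}. Adding 1 shifts the range to ℂ ∖ {1}. Thus f omits exactly the value 1.

Omitted value: 1.


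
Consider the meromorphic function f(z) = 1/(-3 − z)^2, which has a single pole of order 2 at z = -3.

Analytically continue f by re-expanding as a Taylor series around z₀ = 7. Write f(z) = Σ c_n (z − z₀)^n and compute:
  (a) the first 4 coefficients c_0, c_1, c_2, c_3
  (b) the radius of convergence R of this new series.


Let w = z − z₀, so z = z₀ + w.
Then -3 − z = -3 − (z₀ + w) = (-3 − z₀) − w = -10 − w.
f(z) = 1/(-10 − w)^2 = (1/(-10)^2) · (1 − w/(-10))^{−2}.
By the binomial series (1−u)^{−2} = Σ_{n≥0} C(n+1, 1) u^n for |u|<1, with u = w/(-10):
  c_n = C(n+1, 1) / (-10)^(n+2).
  c_0 = 1/(-10)^2 = 1/100.
  c_1 = 2/(-10)^3 = -1/500.
  c_2 = 3/(-10)^4 = 3/10000.
  c_3 = 4/(-10)^5 = -1/25000.
The series is valid for |w/d| < 1, i.e. |z − z₀| < |d|.
Radius of convergence: R = |-3 − z₀| = |-10| = 10 (distance from z₀ to the singularity z = -3).

c_0 = 1/100, c_1 = -1/500, c_2 = 3/10000, c_3 = -1/25000; R = 10.


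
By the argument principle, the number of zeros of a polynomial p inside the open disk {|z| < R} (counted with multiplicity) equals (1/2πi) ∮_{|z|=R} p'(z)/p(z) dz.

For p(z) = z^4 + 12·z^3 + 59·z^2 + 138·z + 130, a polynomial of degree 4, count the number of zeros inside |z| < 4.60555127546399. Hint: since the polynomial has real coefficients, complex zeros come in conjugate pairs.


The zeros of p are: (-3 + 1i), (-3 - 1i), (-3 + 2i), (-3 - 2i).
Their magnitudes are: 3.162, 3.162, 3.606, 3.606.
Zeros with |z| < R = 4.60555127546399: (-3 + 1i), (-3 - 1i), (-3 + 2i), (-3 - 2i).
Count = 4.
By the argument principle, (1/2πi) ∮_{|z|=R} p'(z)/p(z) dz equals exactly this count.

Number of zeros inside |z| < 4.60555127546399: 4.


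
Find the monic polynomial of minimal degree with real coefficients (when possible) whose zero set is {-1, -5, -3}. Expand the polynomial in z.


The polynomial is p(z) = ∏_{α ∈ S} (z − α), where S = {-1, -5, -3}.
Expanding the product yields: p(z) = z^3 + 9·z^2 + 23·z + 15.
The resulting polynomial has degree 3 and real coefficients as required.

p(z) = z^3 + 9·z^2 + 23·z + 15.


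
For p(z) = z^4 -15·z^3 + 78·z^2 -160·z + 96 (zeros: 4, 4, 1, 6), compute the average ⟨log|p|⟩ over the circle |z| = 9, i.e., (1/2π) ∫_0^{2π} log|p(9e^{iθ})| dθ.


Zeros: 1, 4, 4, 6; r = 9.
Inside |z| < r: 1, 4, 4, 6. Outside (|z| ≥ r): ∅.
p(0) = 96, so log|p(0)| = log(96) = 4.5643.
Apply Jensen: I(r) = log|p(0)| + Σ_k log(r/|z_k|), summed over zeros inside |z| < r.
  log(r/|z_k|) for z_k = 4: log(9/4) = 0.8109
  log(r/|z_k|) for z_k = 4: log(9/4) = 0.8109
  log(r/|z_k|) for z_k = 1: log(9/1) = 2.1972
  log(r/|z_k|) for z_k = 6: log(9/6) = 0.4055
Sum over inside zeros: 4.2246.
I(r) = log|p(0)| + (inside sum) = 4.5643 + 4.2246 = 8.7889.
Closed form (all zeros inside, monic): I(r) = n·log(r) = 4·log(9) = 8.7889. ✓

I(r) ≈ 8.7889.


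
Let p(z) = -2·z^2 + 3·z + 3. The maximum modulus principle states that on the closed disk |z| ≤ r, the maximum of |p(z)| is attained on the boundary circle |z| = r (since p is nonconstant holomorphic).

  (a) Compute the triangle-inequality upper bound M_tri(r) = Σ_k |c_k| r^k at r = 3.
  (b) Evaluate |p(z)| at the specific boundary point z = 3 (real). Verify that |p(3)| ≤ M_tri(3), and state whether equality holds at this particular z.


Coefficients: c_0 = 3, c_1 = 3, c_2 = -2. Radius r = 3.
Part (a). Triangle bound: M_tri(r) = Σ_k |c_k| r^k
  = |3|·3^0 + |3|·3^1 + |-2|·3^2
  = 3 + 9 + 18 = 30.
This bounds M(r) := max_{|z|=r} |p(z)| from above; equality holds iff all terms c_k z^k can be made to align in phase at a single z on |z|=r.
Part (b). At z = 3 (real, on the circle |z| = r):
  p(3) = (3)·3^0 + (3)·3^1 + (-2)·3^2 = -6.
  |p(3)| = 6.
Check: |p(3)| = 6 ≤ 30 = M_tri(3). ✓ Equality does not hold at z = 3 (the coefficients have mixed signs, so the terms do not all align in phase there).

M_tri(3) = 30; |p(3)| = 6; equality at z=3: no.


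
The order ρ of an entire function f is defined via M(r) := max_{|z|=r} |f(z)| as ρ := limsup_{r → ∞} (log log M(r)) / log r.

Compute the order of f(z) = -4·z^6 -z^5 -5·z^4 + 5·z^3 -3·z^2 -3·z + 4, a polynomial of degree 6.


|f(z)| ≤ Σ|c_k|·r^k = O(r^6) as r → ∞. Polynomial growth is O(e^{r^ε}) for every ε > 0 (since r^6/e^{r^ε} → 0), so ρ ≤ ε for all ε > 0, i.e. ρ = 0. Every nonconstant polynomial has order 0.
Therefore ρ = 0.

Order ρ = 0.


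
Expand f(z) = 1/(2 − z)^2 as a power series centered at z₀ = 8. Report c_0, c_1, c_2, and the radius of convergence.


Let w = z − z₀, so z = z₀ + w.
Then 2 − z = 2 − (z₀ + w) = (2 − z₀) − w = -6 − w.
f(z) = 1/(-6 − w)^2 = (1/(-6)^2) · (1 − w/(-6))^{−2}.
By the binomial series (1−u)^{−2} = Σ_{n≥0} C(n+1, 1) u^n for |u|<1, with u = w/(-6):
  c_n = C(n+1, 1) / (-6)^(n+2).
  c_0 = 1/(-6)^2 = 1/36.
  c_1 = 2/(-6)^3 = -1/108.
  c_2 = 3/(-6)^4 = 1/432.
The series is valid for |w/d| < 1, i.e. |z − z₀| < |d|.
Radius of convergence: R = |2 − z₀| = |-6| = 6 (distance from z₀ to the singularity z = 2).

c_0 = 1/36, c_1 = -1/108, c_2 = 1/432; R = 6.


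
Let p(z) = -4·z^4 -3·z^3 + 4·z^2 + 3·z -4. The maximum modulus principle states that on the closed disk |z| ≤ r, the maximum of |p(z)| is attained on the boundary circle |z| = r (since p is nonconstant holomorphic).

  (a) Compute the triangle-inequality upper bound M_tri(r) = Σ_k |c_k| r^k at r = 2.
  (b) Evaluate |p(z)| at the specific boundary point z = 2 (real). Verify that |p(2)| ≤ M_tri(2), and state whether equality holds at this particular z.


Coefficients: c_0 = -4, c_1 = 3, c_2 = 4, c_3 = -3, c_4 = -4. Radius r = 2.
Part (a). Triangle bound: M_tri(r) = Σ_k |c_k| r^k
  = |-4|·2^0 + |3|·2^1 + |4|·2^2 + |-3|·2^3 + |-4|·2^4
  = 4 + 6 + 16 + 24 + 64 = 114.
This bounds M(r) := max_{|z|=r} |p(z)| from above; equality holds iff all terms c_k z^k can be made to align in phase at a single z on |z|=r.
Part (b). At z = 2 (real, on the circle |z| = r):
  p(2) = (-4)·2^0 + (3)·2^1 + (4)·2^2 + (-3)·2^3 + (-4)·2^4 = -70.
  |p(2)| = 70.
Check: |p(2)| = 70 ≤ 114 = M_tri(2). ✓ Equality does not hold at z = 2 (the coefficients have mixed signs, so the terms do not all align in phase there).

M_tri(2) = 114; |p(2)| = 70; equality at z=2: no.


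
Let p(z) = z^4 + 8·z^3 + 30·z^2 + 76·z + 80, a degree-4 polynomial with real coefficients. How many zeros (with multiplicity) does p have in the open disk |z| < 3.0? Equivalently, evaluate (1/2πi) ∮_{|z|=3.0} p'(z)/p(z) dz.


The zeros of p are: (-1 + 3i), (-1 - 3i), -2, -4.
Their magnitudes are: 3.162, 3.162, 2, 4.
Zeros with |z| < R = 3.0: -2.
Count = 1.
By the argument principle, (1/2πi) ∮_{|z|=R} p'(z)/p(z) dz equals exactly this count.

Number of zeros inside |z| < 3.0: 1.


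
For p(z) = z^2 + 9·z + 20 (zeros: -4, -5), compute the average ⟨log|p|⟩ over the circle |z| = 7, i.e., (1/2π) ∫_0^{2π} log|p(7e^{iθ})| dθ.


Zeros: -5, -4; r = 7.
Inside |z| < r: -5, -4. Outside (|z| ≥ r): ∅.
p(0) = 20, so log|p(0)| = log(20) = 2.9957.
Apply Jensen: I(r) = log|p(0)| + Σ_k log(r/|z_k|), summed over zeros inside |z| < r.
  log(r/|z_k|) for z_k = -4: log(7/4) = 0.5596
  log(r/|z_k|) for z_k = -5: log(7/5) = 0.3365
Sum over inside zeros: 0.8961.
I(r) = log|p(0)| + (inside sum) = 2.9957 + 0.8961 = 3.8918.
Closed form (all zeros inside, monic): I(r) = n·log(r) = 2·log(7) = 3.8918. ✓

I(r) ≈ 3.8918.


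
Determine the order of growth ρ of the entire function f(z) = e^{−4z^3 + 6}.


|e^{−4z^3 + 6}| = e^{Re(-4·z^3) + 6} ≤ e^{4|z|^3 + 6} = e^{4r^3 + 6} on |z| = r, so ρ ≤ 3. Choosing z on |z|=r so that -4·z^3 is real positive (always possible by picking arg z appropriately) gives |f(z)| = e^{4r^3 + 6}, matching the bound. The additive constant 6 does not affect log log M(r) ~ 3·log r. Hence ρ = 3.
Therefore ρ = 3.

Order ρ = 3.


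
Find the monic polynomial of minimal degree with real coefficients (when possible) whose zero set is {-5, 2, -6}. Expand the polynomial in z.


The polynomial is p(z) = ∏_{α ∈ S} (z − α), where S = {-5, 2, -6}.
Expanding the product yields: p(z) = z^3 + 9·z^2 + 8·z -60.
The resulting polynomial has degree 3 and real coefficients as required.

p(z) = z^3 + 9·z^2 + 8·z -60.


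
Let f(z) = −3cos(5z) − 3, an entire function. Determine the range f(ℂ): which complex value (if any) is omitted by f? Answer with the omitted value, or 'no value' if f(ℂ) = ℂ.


Little Picard bounds the complement of f(ℂ) to at most one point.
cos is entire and surjective onto ℂ: for every w ∈ ℂ, cos(ζ) = w has a solution ζ ∈ ℂ (e.g., via the complex inverse arccos). With ζ = 5z this gives z = ζ/(5). Then -3·cos(5z) takes every value in -3·ℂ = ℂ, and adding -3 is a bijection of ℂ. So f is surjective and omits no value. (Note: only on the real line is cos bounded by [−1, 1].)

Omitted value: no value.


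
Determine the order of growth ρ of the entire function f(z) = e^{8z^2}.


|e^{8z^2}| = e^{Re(8·z^2) + 0} ≤ e^{8|z|^2 + 0} = e^{8r^2 + 0} on |z| = r, so ρ ≤ 2. Choosing z on |z|=r so that 8·z^2 is real positive (always possible by picking arg z appropriately) gives |f(z)| = e^{8r^2 + 0}, matching the bound. The additive constant 0 does not affect log log M(r) ~ 2·log r. Hence ρ = 2.
Therefore ρ = 2.

Order ρ = 2.


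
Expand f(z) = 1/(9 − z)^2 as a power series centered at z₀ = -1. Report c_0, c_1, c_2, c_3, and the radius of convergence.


Let w = z − z₀, so z = z₀ + w.
Then 9 − z = 9 − (z₀ + w) = (9 − z₀) − w = 10 − w.
f(z) = 1/(10 − w)^2 = (1/(10)^2) · (1 − w/(10))^{−2}.
By the binomial series (1−u)^{−2} = Σ_{n≥0} C(n+1, 1) u^n for |u|<1, with u = w/(10):
  c_n = C(n+1, 1) / (10)^(n+2).
  c_0 = 1/(10)^2 = 1/100.
  c_1 = 2/(10)^3 = 1/500.
  c_2 = 3/(10)^4 = 3/10000.
  c_3 = 4/(10)^5 = 1/25000.
The series is valid for |w/d| < 1, i.e. |z − z₀| < |d|.
Radius of convergence: R = |9 − z₀| = |10| = 10 (distance from z₀ to the singularity z = 9).

c_0 = 1/100, c_1 = 1/500, c_2 = 3/10000, c_3 = 1/25000; R = 10.


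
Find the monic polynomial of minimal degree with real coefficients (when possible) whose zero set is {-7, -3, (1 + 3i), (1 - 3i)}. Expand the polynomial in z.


The polynomial is p(z) = ∏_{α ∈ S} (z − α), where S = {-7, -3, (1 + 3i), (1 - 3i)}.
Expanding the product yields: p(z) = z^4 + 8·z^3 + 11·z^2 + 58·z + 210.
Note conjugate pairs combine to real quadratics: (z − (1+3i))(z − (1−3i)) = z² − 2z + 10.
The resulting polynomial has degree 4 and real coefficients as required.

p(z) = z^4 + 8·z^3 + 11·z^2 + 58·z + 210.


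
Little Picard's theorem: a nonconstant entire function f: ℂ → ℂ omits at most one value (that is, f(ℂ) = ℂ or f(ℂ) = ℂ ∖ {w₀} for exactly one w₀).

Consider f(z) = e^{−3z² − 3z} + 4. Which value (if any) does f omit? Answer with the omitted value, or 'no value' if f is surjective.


Little Picard bounds the complement of f(ℂ) to at most one point.
The exponent g(z) = −3z² − 3z is a nonconstant polynomial, hence surjective onto ℂ. So e^{g(z)} takes every value in {e^w : w ∈ ℂ} = ℂ ∖ {0}. Adding 4 shifts the range to ℂ ∖ {4}. f omits exactly 4.

Omitted value: 4.


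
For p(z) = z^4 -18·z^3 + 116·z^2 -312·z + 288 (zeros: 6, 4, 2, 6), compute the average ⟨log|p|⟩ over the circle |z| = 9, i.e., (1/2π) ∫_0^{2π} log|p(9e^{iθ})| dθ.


Zeros: 2, 4, 6, 6; r = 9.
Inside |z| < r: 2, 4, 6, 6. Outside (|z| ≥ r): ∅.
p(0) = 288, so log|p(0)| = log(288) = 5.6630.
Apply Jensen: I(r) = log|p(0)| + Σ_k log(r/|z_k|), summed over zeros inside |z| < r.
  log(r/|z_k|) for z_k = 6: log(9/6) = 0.4055
  log(r/|z_k|) for z_k = 4: log(9/4) = 0.8109
  log(r/|z_k|) for z_k = 2: log(9/2) = 1.5041
  log(r/|z_k|) for z_k = 6: log(9/6) = 0.4055
Sum over inside zeros: 3.1259.
I(r) = log|p(0)| + (inside sum) = 5.6630 + 3.1259 = 8.7889.
Closed form (all zeros inside, monic): I(r) = n·log(r) = 4·log(9) = 8.7889. ✓

I(r) ≈ 8.7889.


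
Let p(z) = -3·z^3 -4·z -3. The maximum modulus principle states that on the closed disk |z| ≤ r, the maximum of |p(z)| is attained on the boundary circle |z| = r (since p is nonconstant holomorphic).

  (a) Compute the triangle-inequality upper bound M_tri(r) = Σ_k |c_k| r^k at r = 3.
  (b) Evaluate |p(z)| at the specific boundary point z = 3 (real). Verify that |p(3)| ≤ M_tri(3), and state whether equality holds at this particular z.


Coefficients: c_0 = -3, c_1 = -4, c_2 = 0, c_3 = -3. Radius r = 3.
Part (a). Triangle bound: M_tri(r) = Σ_k |c_k| r^k
  = |-3|·3^0 + |-4|·3^1 + |0|·3^2 + |-3|·3^3
  = 3 + 12 + 0 + 81 = 96.
This bounds M(r) := max_{|z|=r} |p(z)| from above; equality holds iff all terms c_k z^k can be made to align in phase at a single z on |z|=r.
Part (b). At z = 3 (real, on the circle |z| = r):
  p(3) = (-3)·3^0 + (-4)·3^1 + (0)·3^2 + (-3)·3^3 = -96.
  |p(3)| = 96.
Since all nonzero coefficients share the same sign, |p(3)| = 96 = M_tri(3); the triangle bound is attained at z = 3, so in fact M(r) = 96.

M_tri(3) = 96; |p(3)| = 96; equality at z=3: yes.


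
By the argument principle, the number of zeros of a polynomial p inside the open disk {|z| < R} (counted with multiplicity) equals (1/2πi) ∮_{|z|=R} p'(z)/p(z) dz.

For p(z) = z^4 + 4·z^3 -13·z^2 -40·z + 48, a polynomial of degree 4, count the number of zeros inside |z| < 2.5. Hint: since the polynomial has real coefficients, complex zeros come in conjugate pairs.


The zeros of p are: 1, 3, -4, -4.
Their magnitudes are: 1, 3, 4, 4.
Zeros with |z| < R = 2.5: 1.
Count = 1.
By the argument principle, (1/2πi) ∮_{|z|=R} p'(z)/p(z) dz equals exactly this count.

Number of zeros inside |z| < 2.5: 1.


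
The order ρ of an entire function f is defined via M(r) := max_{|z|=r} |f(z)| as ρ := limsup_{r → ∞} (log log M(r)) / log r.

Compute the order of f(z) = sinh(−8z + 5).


sinh(w) is a linear combination of e^{iw} and e^{−iw} (or e^w, e^{−w} in the hyperbolic case), so |sinh(w)| ≤ e^{|w|}. With w = −8z + 5, |w| ≤ 8|z| + 5 = 8r + 5 on |z| = r, giving M(r) ≤ e^{8r + 5}, so ρ ≤ 1. On a suitable ray (z = it for sin/cos; z = t for sinh/cosh, t real → ∞), |sinh(−8z + 5)| grows like e^{8|t|}/2, so ρ ≥ 1. Hence ρ = 1.
Therefore ρ = 1.

Order ρ = 1.


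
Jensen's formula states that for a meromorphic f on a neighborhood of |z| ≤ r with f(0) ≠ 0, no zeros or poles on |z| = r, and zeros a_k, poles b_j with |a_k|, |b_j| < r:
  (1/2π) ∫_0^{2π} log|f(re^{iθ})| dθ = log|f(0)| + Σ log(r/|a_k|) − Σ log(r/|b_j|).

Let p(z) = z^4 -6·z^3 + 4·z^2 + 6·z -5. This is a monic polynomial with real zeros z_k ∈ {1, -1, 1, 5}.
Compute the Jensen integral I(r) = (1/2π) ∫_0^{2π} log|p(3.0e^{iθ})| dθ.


Zeros: -1, 1, 1, 5; r = 3.0.
Inside |z| < r: -1, 1, 1. Outside (|z| ≥ r): 5.
p(0) = -5, so log|p(0)| = log(5) = 1.6094.
Apply Jensen: I(r) = log|p(0)| + Σ_k log(r/|z_k|), summed over zeros inside |z| < r.
  log(r/|z_k|) for z_k = 1: log(3.0/1) = 1.0986
  log(r/|z_k|) for z_k = -1: log(3.0/1) = 1.0986
  log(r/|z_k|) for z_k = 1: log(3.0/1) = 1.0986
  Outside zeros (5) contribute nothing to the Jensen sum.
Sum over inside zeros: 3.2958.
I(r) = log|p(0)| + (inside sum) = 1.6094 + 3.2958 = 4.9053.
Note: since some zeros are outside |z| ≤ r, the simplified n·log(r) form does NOT apply — only the inside zeros contribute.

I(r) ≈ 4.9053.


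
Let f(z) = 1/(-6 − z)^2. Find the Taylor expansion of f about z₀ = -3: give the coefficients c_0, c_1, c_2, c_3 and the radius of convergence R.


Let w = z − z₀, so z = z₀ + w.
Then -6 − z = -6 − (z₀ + w) = (-6 − z₀) − w = -3 − w.
f(z) = 1/(-3 − w)^2 = (1/(-3)^2) · (1 − w/(-3))^{−2}.
By the binomial series (1−u)^{−2} = Σ_{n≥0} C(n+1, 1) u^n for |u|<1, with u = w/(-3):
  c_n = C(n+1, 1) / (-3)^(n+2).
  c_0 = 1/(-3)^2 = 1/9.
  c_1 = 2/(-3)^3 = -2/27.
  c_2 = 3/(-3)^4 = 1/27.
  c_3 = 4/(-3)^5 = -4/243.
The series is valid for |w/d| < 1, i.e. |z − z₀| < |d|.
Radius of convergence: R = |-6 − z₀| = |-3| = 3 (distance from z₀ to the singularity z = -6).

c_0 = 1/9, c_1 = -2/27, c_2 = 1/27, c_3 = -4/243; R = 3.


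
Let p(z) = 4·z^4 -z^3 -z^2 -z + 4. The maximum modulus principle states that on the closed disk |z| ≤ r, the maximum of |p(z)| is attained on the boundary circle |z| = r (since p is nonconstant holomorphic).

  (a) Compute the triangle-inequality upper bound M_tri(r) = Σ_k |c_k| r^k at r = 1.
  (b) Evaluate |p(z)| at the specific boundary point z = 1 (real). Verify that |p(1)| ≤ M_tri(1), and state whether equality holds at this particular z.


Coefficients: c_0 = 4, c_1 = -1, c_2 = -1, c_3 = -1, c_4 = 4. Radius r = 1.
Part (a). Triangle bound: M_tri(r) = Σ_k |c_k| r^k
  = |4|·1^0 + |-1|·1^1 + |-1|·1^2 + |-1|·1^3 + |4|·1^4
  = 4 + 1 + 1 + 1 + 4 = 11.
This bounds M(r) := max_{|z|=r} |p(z)| from above; equality holds iff all terms c_k z^k can be made to align in phase at a single z on |z|=r.
Part (b). At z = 1 (real, on the circle |z| = r):
  p(1) = (4)·1^0 + (-1)·1^1 + (-1)·1^2 + (-1)·1^3 + (4)·1^4 = 5.
  |p(1)| = 5.
Check: |p(1)| = 5 ≤ 11 = M_tri(1). ✓ Equality does not hold at z = 1 (the coefficients have mixed signs, so the terms do not all align in phase there).

M_tri(1) = 11; |p(1)| = 5; equality at z=1: no.


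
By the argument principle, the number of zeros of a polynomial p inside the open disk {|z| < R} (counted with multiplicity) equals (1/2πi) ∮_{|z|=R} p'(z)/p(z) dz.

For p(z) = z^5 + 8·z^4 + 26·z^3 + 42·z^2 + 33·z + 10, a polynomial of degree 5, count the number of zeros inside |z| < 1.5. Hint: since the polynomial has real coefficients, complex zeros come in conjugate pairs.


The zeros of p are: (-2 + 1i), (-2 - 1i), -1, -2, -1.
Their magnitudes are: 2.236, 2.236, 1, 2, 1.
Zeros with |z| < R = 1.5: -1, -1.
Count = 2.
By the argument principle, (1/2πi) ∮_{|z|=R} p'(z)/p(z) dz equals exactly this count.

Number of zeros inside |z| < 1.5: 2.


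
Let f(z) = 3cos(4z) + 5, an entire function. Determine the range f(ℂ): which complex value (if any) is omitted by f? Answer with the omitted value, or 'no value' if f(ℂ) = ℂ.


Little Picard bounds the complement of f(ℂ) to at most one point.
cos is entire and surjective onto ℂ: for every w ∈ ℂ, cos(ζ) = w has a solution ζ ∈ ℂ (e.g., via the complex inverse arccos). With ζ = 4z this gives z = ζ/(4). Then 3·cos(4z) takes every value in 3·ℂ = ℂ, and adding 5 is a bijection of ℂ. So f is surjective and omits no value. (Note: only on the real line is cos bounded by [−1, 1].)

Omitted value: no value.


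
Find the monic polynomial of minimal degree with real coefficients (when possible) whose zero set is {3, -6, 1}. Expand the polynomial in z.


The polynomial is p(z) = ∏_{α ∈ S} (z − α), where S = {3, -6, 1}.
Expanding the product yields: p(z) = z^3 + 2·z^2 -21·z + 18.
The resulting polynomial has degree 3 and real coefficients as required.

p(z) = z^3 + 2·z^2 -21·z + 18.


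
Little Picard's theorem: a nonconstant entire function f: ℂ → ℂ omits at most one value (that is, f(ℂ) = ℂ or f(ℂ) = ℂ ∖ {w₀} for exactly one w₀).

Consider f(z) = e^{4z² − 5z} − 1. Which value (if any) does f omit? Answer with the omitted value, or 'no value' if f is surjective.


Little Picard bounds the complement of f(ℂ) to at most one point.
The exponent g(z) = 4z² − 5z is a nonconstant polynomial, hence surjective onto ℂ. So e^{g(z)} takes every value in {e^w : w ∈ ℂ} = ℂ ∖ {0}. Adding -1 shifts the range to ℂ ∖ {-1}. f omits exactly -1.

Omitted value: -1.


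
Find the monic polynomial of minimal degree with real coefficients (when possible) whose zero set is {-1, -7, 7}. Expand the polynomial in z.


The polynomial is p(z) = ∏_{α ∈ S} (z − α), where S = {-1, -7, 7}.
Expanding the product yields: p(z) = z^3 + z^2 -49·z -49.
The resulting polynomial has degree 3 and real coefficients as required.

p(z) = z^3 + z^2 -49·z -49.


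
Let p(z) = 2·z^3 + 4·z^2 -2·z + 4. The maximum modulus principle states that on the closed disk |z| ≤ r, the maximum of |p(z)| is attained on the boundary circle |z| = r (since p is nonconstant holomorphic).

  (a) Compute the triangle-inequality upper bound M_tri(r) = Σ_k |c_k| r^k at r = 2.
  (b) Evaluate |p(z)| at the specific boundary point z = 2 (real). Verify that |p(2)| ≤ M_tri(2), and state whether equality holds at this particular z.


Coefficients: c_0 = 4, c_1 = -2, c_2 = 4, c_3 = 2. Radius r = 2.
Part (a). Triangle bound: M_tri(r) = Σ_k |c_k| r^k
  = |4|·2^0 + |-2|·2^1 + |4|·2^2 + |2|·2^3
  = 4 + 4 + 16 + 16 = 40.
This bounds M(r) := max_{|z|=r} |p(z)| from above; equality holds iff all terms c_k z^k can be made to align in phase at a single z on |z|=r.
Part (b). At z = 2 (real, on the circle |z| = r):
  p(2) = (4)·2^0 + (-2)·2^1 + (4)·2^2 + (2)·2^3 = 32.
  |p(2)| = 32.
Check: |p(2)| = 32 ≤ 40 = M_tri(2). ✓ Equality does not hold at z = 2 (the coefficients have mixed signs, so the terms do not all align in phase there).

M_tri(2) = 40; |p(2)| = 32; equality at z=2: no.


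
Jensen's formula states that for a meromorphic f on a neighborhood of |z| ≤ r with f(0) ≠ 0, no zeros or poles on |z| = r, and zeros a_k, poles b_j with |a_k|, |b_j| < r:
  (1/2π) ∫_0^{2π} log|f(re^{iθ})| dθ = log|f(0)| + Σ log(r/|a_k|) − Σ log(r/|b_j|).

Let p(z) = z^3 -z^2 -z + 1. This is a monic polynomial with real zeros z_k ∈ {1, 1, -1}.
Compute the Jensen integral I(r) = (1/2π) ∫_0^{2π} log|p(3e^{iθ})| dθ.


Zeros: -1, 1, 1; r = 3.
Inside |z| < r: -1, 1, 1. Outside (|z| ≥ r): ∅.
p(0) = 1, so log|p(0)| = log(1) = 0.0000.
Apply Jensen: I(r) = log|p(0)| + Σ_k log(r/|z_k|), summed over zeros inside |z| < r.
  log(r/|z_k|) for z_k = 1: log(3/1) = 1.0986
  log(r/|z_k|) for z_k = 1: log(3/1) = 1.0986
  log(r/|z_k|) for z_k = -1: log(3/1) = 1.0986
Sum over inside zeros: 3.2958.
I(r) = log|p(0)| + (inside sum) = 0.0000 + 3.2958 = 3.2958.
Closed form (all zeros inside, monic): I(r) = n·log(r) = 3·log(3) = 3.2958. ✓

I(r) ≈ 3.2958.


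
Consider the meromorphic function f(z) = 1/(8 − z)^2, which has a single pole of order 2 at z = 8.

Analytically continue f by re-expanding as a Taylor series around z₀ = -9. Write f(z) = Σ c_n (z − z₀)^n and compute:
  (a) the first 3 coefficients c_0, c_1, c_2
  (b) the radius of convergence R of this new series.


Let w = z − z₀, so z = z₀ + w.
Then 8 − z = 8 − (z₀ + w) = (8 − z₀) − w = 17 − w.
f(z) = 1/(17 − w)^2 = (1/(17)^2) · (1 − w/(17))^{−2}.
By the binomial series (1−u)^{−2} = Σ_{n≥0} C(n+1, 1) u^n for |u|<1, with u = w/(17):
  c_n = C(n+1, 1) / (17)^(n+2).
  c_0 = 1/(17)^2 = 1/289.
  c_1 = 2/(17)^3 = 2/4913.
  c_2 = 3/(17)^4 = 3/83521.
The series is valid for |w/d| < 1, i.e. |z − z₀| < |d|.
Radius of convergence: R = |8 − z₀| = |17| = 17 (distance from z₀ to the singularity z = 8).

c_0 = 1/289, c_1 = 2/4913, c_2 = 3/83521; R = 17.


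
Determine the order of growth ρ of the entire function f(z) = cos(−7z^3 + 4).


Write cos(w) = (e^{iw} ± e^{−iw})/(2 or 2i), so |cos(w)| ≤ e^{|w|}. With w = −7z^3 + 4, |w| ≤ 7r^3 + 4 on |z|=r, giving M(r) ≤ e^{7r^3 + 4} and ρ ≤ 3. For the lower bound, choose z on |z|=r with -7z^3 purely imaginary of modulus 7r^3; then |cos(−7z^3 + 4)| grows like e^{7r^3}/2, so ρ ≥ 3. Hence ρ = 3.
Therefore ρ = 3.

Order ρ = 3.


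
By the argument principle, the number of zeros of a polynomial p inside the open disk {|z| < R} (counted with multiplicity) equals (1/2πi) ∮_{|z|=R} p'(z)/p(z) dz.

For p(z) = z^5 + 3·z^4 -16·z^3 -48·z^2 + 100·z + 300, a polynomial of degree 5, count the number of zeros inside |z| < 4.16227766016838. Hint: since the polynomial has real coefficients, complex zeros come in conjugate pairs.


The zeros of p are: (-3 + 1i), (-3 - 1i), -3, (3 + 1i), (3 - 1i).
Their magnitudes are: 3.162, 3.162, 3, 3.162, 3.162.
Zeros with |z| < R = 4.16227766016838: (-3 + 1i), (-3 - 1i), -3, (3 + 1i), (3 - 1i).
Count = 5.
By the argument principle, (1/2πi) ∮_{|z|=R} p'(z)/p(z) dz equals exactly this count.

Number of zeros inside |z| < 4.16227766016838: 5.


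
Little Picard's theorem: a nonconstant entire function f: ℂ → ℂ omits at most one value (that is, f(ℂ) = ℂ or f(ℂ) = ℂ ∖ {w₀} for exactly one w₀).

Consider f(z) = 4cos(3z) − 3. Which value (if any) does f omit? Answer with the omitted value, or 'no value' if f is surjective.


Little Picard bounds the complement of f(ℂ) to at most one point.
cos is entire and surjective onto ℂ: for every w ∈ ℂ, cos(ζ) = w has a solution ζ ∈ ℂ (e.g., via the complex inverse arccos). With ζ = 3z this gives z = ζ/(3). Then 4·cos(3z) takes every value in 4·ℂ = ℂ, and adding -3 is a bijection of ℂ. So f is surjective and omits no value. (Note: only on the real line is cos bounded by [−1, 1].)

Omitted value: no value.


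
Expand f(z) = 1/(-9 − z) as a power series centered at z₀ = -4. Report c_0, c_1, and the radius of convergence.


Let w = z − z₀, so z = z₀ + w.
Then -9 − z = -9 − (z₀ + w) = (-9 − z₀) − w = -5 − w.
f(z) = 1/(-5 − w) = (1/(-5)) · 1/(1 − w/(-5)) = Σ_{n≥0} w^n / (-5)^(n+1).
So c_n = 1/(-5)^(n+1):
  c_0 = 1/(-5)^1 = -1/5.
  c_1 = 1/(-5)^2 = 1/25.
The series is valid for |w/d| < 1, i.e. |z − z₀| < |d|.
Radius of convergence: R = |-9 − z₀| = |-5| = 5 (distance from z₀ to the singularity z = -9).

c_0 = -1/5, c_1 = 1/25; R = 5.


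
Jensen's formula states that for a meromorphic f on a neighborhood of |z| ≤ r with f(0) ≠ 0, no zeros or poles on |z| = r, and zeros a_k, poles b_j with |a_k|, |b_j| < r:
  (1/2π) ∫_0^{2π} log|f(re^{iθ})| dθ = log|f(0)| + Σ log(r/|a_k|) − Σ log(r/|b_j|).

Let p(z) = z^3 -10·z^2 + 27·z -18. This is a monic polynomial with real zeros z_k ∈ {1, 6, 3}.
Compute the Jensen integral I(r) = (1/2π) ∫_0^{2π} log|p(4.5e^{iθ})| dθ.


Zeros: 1, 3, 6; r = 4.5.
Inside |z| < r: 1, 3. Outside (|z| ≥ r): 6.
p(0) = -18, so log|p(0)| = log(18) = 2.8904.
Apply Jensen: I(r) = log|p(0)| + Σ_k log(r/|z_k|), summed over zeros inside |z| < r.
  log(r/|z_k|) for z_k = 1: log(4.5/1) = 1.5041
  log(r/|z_k|) for z_k = 3: log(4.5/3) = 0.4055
  Outside zeros (6) contribute nothing to the Jensen sum.
Sum over inside zeros: 1.9095.
I(r) = log|p(0)| + (inside sum) = 2.8904 + 1.9095 = 4.7999.
Note: since some zeros are outside |z| ≤ r, the simplified n·log(r) form does NOT apply — only the inside zeros contribute.

I(r) ≈ 4.7999.


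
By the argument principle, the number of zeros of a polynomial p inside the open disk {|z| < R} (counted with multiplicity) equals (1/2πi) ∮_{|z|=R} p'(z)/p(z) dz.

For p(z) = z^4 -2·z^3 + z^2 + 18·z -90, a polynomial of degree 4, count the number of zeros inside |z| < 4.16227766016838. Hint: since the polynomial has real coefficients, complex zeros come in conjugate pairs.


The zeros of p are: 3, (1 + 3i), (1 - 3i), -3.
Their magnitudes are: 3, 3.162, 3.162, 3.
Zeros with |z| < R = 4.16227766016838: 3, (1 + 3i), (1 - 3i), -3.
Count = 4.
By the argument principle, (1/2πi) ∮_{|z|=R} p'(z)/p(z) dz equals exactly this count.

Number of zeros inside |z| < 4.16227766016838: 4.


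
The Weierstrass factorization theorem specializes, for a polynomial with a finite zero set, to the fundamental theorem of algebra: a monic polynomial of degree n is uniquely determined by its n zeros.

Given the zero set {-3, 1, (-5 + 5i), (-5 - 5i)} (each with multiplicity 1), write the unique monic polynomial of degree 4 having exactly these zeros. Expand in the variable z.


The polynomial is p(z) = ∏_{α ∈ S} (z − α), where S = {-3, 1, (-5 + 5i), (-5 - 5i)}.
Expanding the product yields: p(z) = z^4 + 12·z^3 + 67·z^2 + 70·z -150.
Note conjugate pairs combine to real quadratics: (z − (-5+5i))(z − (-5−5i)) = z² + 10z + 50.
The resulting polynomial has degree 4 and real coefficients as required.

p(z) = z^4 + 12·z^3 + 67·z^2 + 70·z -150.


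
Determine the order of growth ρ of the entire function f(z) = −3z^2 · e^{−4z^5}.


M(r) = max_{|z|=r} |-3|·|z|^2·|e^{−4z^5}| = 3·r^2 · e^{4r^5} (the factors attain their maxima compatibly on |z|=r). Then log M(r) = log 3 + 2·log r + 4r^5, dominated by the last term, so log log M(r) ~ 5·log r. The polynomial factor -3z^2 contributes only a log r term and does not affect the order. ρ = 5.
Therefore ρ = 5.

Order ρ = 5.


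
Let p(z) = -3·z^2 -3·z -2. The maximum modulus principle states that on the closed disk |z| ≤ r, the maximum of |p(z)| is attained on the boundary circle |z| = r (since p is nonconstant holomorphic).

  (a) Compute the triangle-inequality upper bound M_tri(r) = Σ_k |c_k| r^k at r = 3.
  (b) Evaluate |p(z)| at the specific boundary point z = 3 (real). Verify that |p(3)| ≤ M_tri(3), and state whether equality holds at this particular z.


Coefficients: c_0 = -2, c_1 = -3, c_2 = -3. Radius r = 3.
Part (a). Triangle bound: M_tri(r) = Σ_k |c_k| r^k
  = |-2|·3^0 + |-3|·3^1 + |-3|·3^2
  = 2 + 9 + 27 = 38.
This bounds M(r) := max_{|z|=r} |p(z)| from above; equality holds iff all terms c_k z^k can be made to align in phase at a single z on |z|=r.
Part (b). At z = 3 (real, on the circle |z| = r):
  p(3) = (-2)·3^0 + (-3)·3^1 + (-3)·3^2 = -38.
  |p(3)| = 38.
Since all nonzero coefficients share the same sign, |p(3)| = 38 = M_tri(3); the triangle bound is attained at z = 3, so in fact M(r) = 38.

M_tri(3) = 38; |p(3)| = 38; equality at z=3: yes.


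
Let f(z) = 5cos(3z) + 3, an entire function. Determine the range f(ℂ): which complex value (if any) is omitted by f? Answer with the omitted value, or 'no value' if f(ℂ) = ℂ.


Little Picard bounds the complement of f(ℂ) to at most one point.
cos is entire and surjective onto ℂ: for every w ∈ ℂ, cos(ζ) = w has a solution ζ ∈ ℂ (e.g., via the complex inverse arccos). With ζ = 3z this gives z = ζ/(3). Then 5·cos(3z) takes every value in 5·ℂ = ℂ, and adding 3 is a bijection of ℂ. So f is surjective and omits no value. (Note: only on the real line is cos bounded by [−1, 1].)

Omitted value: no value.


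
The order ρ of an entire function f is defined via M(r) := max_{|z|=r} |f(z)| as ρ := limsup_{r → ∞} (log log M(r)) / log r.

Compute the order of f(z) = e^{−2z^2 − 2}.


|e^{−2z^2 − 2}| = e^{Re(-2·z^2) + -2} ≤ e^{2|z|^2 + -2} = e^{2r^2 + -2} on |z| = r, so ρ ≤ 2. Choosing z on |z|=r so that -2·z^2 is real positive (always possible by picking arg z appropriately) gives |f(z)| = e^{2r^2 + -2}, matching the bound. The additive constant -2 does not affect log log M(r) ~ 2·log r. Hence ρ = 2.
Therefore ρ = 2.

Order ρ = 2.


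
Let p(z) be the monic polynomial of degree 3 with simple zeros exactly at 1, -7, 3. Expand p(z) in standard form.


The polynomial is p(z) = ∏_{α ∈ S} (z − α), where S = {1, -7, 3}.
Expanding the product yields: p(z) = z^3 + 3·z^2 -25·z + 21.
The resulting polynomial has degree 3 and real coefficients as required.

p(z) = z^3 + 3·z^2 -25·z + 21.


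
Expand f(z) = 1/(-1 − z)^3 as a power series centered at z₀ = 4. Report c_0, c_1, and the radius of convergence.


Let w = z − z₀, so z = z₀ + w.
Then -1 − z = -1 − (z₀ + w) = (-1 − z₀) − w = -5 − w.
f(z) = 1/(-5 − w)^3 = (1/(-5)^3) · (1 − w/(-5))^{−3}.
By the binomial series (1−u)^{−3} = Σ_{n≥0} C(n+2, 2) u^n for |u|<1, with u = w/(-5):
  c_n = C(n+2, 2) / (-5)^(n+3).
  c_0 = 1/(-5)^3 = -1/125.
  c_1 = 3/(-5)^4 = 3/625.
The series is valid for |w/d| < 1, i.e. |z − z₀| < |d|.
Radius of convergence: R = |-1 − z₀| = |-5| = 5 (distance from z₀ to the singularity z = -1).

c_0 = -1/125, c_1 = 3/625; R = 5.


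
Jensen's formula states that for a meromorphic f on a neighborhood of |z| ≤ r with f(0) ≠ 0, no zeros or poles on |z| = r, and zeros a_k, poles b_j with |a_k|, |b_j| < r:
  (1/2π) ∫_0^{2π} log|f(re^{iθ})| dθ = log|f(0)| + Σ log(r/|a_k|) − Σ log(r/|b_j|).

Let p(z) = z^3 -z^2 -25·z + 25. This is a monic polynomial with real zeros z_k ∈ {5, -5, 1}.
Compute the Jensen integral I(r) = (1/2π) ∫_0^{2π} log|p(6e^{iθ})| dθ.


Zeros: -5, 1, 5; r = 6.
Inside |z| < r: -5, 1, 5. Outside (|z| ≥ r): ∅.
p(0) = 25, so log|p(0)| = log(25) = 3.2189.
Apply Jensen: I(r) = log|p(0)| + Σ_k log(r/|z_k|), summed over zeros inside |z| < r.
  log(r/|z_k|) for z_k = 5: log(6/5) = 0.1823
  log(r/|z_k|) for z_k = -5: log(6/5) = 0.1823
  log(r/|z_k|) for z_k = 1: log(6/1) = 1.7918
Sum over inside zeros: 2.1564.
I(r) = log|p(0)| + (inside sum) = 3.2189 + 2.1564 = 5.3753.
Closed form (all zeros inside, monic): I(r) = n·log(r) = 3·log(6) = 5.3753. ✓

I(r) ≈ 5.3753.


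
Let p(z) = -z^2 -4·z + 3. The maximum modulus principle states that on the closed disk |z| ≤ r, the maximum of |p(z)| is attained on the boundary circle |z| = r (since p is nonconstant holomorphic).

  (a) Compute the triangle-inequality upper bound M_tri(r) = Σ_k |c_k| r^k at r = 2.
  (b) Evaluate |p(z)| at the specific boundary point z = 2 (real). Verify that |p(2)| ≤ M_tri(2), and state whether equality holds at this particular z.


Coefficients: c_0 = 3, c_1 = -4, c_2 = -1. Radius r = 2.
Part (a). Triangle bound: M_tri(r) = Σ_k |c_k| r^k
  = |3|·2^0 + |-4|·2^1 + |-1|·2^2
  = 3 + 8 + 4 = 15.
This bounds M(r) := max_{|z|=r} |p(z)| from above; equality holds iff all terms c_k z^k can be made to align in phase at a single z on |z|=r.
Part (b). At z = 2 (real, on the circle |z| = r):
  p(2) = (3)·2^0 + (-4)·2^1 + (-1)·2^2 = -9.
  |p(2)| = 9.
Check: |p(2)| = 9 ≤ 15 = M_tri(2). ✓ Equality does not hold at z = 2 (the coefficients have mixed signs, so the terms do not all align in phase there).

M_tri(2) = 15; |p(2)| = 9; equality at z=2: no.


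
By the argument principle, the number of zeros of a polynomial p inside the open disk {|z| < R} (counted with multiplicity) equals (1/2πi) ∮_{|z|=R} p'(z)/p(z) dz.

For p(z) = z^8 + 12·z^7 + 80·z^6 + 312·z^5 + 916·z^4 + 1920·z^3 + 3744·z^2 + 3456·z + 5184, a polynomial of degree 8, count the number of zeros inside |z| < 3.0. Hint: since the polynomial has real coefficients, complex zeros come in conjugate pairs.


The zeros of p are: (-3 + 3i), (-3 - 3i), (0 + 2i), (0 - 2i), (0 + 2i), (0 - 2i), (-3 + 3i), (-3 - 3i).
Their magnitudes are: 4.243, 4.243, 2, 2, 2, 2, 4.243, 4.243.
Zeros with |z| < R = 3.0: (0 + 2i), (0 - 2i), (0 + 2i), (0 - 2i).
Count = 4.
By the argument principle, (1/2πi) ∮_{|z|=R} p'(z)/p(z) dz equals exactly this count.

Number of zeros inside |z| < 3.0: 4.
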